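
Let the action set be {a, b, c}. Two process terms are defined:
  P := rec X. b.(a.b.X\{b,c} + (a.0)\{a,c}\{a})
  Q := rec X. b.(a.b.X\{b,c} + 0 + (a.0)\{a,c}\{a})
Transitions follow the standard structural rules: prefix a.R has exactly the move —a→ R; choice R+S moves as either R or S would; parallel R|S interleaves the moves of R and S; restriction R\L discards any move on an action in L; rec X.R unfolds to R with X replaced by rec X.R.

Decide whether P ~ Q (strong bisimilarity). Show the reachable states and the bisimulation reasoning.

LTS(P): 4 reachable states
  p0 = rec X. b.(a.b.X\{b,c} + (a.0)\{a,c}\{a}) → =b=> p1
  p1 = a.b.(rec X. b.(a.b.X\{b,c} + (a.0)\{a,c}\{a}))\{b,c} + (a.0)\{a,c}\{a} → =a=> p2
  p2 = b.(rec X. b.(a.b.X\{b,c} + (a.0)\{a,c}\{a}))\{b,c} → =b=> p3
  p3 = (rec X. b.(a.b.X\{b,c} + (a.0)\{a,c}\{a}))\{b,c} → ·
LTS(Q): 4 reachable states
  q0 = rec X. b.(a.b.X\{b,c} + 0 + (a.0)\{a,c}\{a}) → =b=> q1
  q1 = a.b.(rec X. b.(a.b.X\{b,c} + 0 + (a.0)\{a,c}\{a}))\{b,c} + 0 + (a.0)\{a,c}\{a} → =a=> q2
  q2 = b.(rec X. b.(a.b.X\{b,c} + 0 + (a.0)\{a,c}\{a}))\{b,c} → =b=> q3
  q3 = (rec X. b.(a.b.X\{b,c} + 0 + (a.0)\{a,c}\{a}))\{b,c} → ·
Partition-refinement fixed point:
  B0 = {p0, q0}
  B1 = {p1, q1}
  B2 = {p2, q2}
  B3 = {p3, q3}
p0 ∈ B0, q0 ∈ B0 → same block

bisimilar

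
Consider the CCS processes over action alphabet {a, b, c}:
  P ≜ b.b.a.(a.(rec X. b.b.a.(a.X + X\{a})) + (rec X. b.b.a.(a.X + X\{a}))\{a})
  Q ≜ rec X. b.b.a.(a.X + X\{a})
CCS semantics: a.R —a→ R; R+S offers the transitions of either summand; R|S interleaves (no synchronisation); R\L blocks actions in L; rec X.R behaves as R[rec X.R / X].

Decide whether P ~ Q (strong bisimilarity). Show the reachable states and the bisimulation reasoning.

YES

P's transition system — 7 states:
  m0 = b.b.a.(a.(rec X. b.b.a.(a.X + X\{a})) + (rec X. b.b.a.(a.X + X\{a}))\{a}) ⊢ =b=> m1
  m1 = b.a.(a.(rec X. b.b.a.(a.X + X\{a})) + (rec X. b.b.a.(a.X + X\{a}))\{a}) ⊢ =b=> m2
  m2 = a.(a.(rec X. b.b.a.(a.X + X\{a})) + (rec X. b.b.a.(a.X + X\{a}))\{a}) ⊢ =a=> m3
  m3 = a.(rec X. b.b.a.(a.X + X\{a})) + (rec X. b.b.a.(a.X + X\{a}))\{a} ⊢ =a=> m4, =b=> m5
  m4 = rec X. b.b.a.(a.X + X\{a}) ⊢ =b=> m1
  m5 = (b.a.(a.(rec X. b.b.a.(a.X + X\{a})) + (rec X. b.b.a.(a.X + X\{a}))\{a}))\{a} ⊢ =b=> m6
  m6 = (a.(a.(rec X. b.b.a.(a.X + X\{a})) + (rec X. b.b.a.(a.X + X\{a}))\{a}))\{a} ⊢ ∅
Q's transition system — 6 states:
  n0 = rec X. b.b.a.(a.X + X\{a}) ⊢ =b=> n1
  n1 = b.a.(a.(rec X. b.b.a.(a.X + X\{a})) + (rec X. b.b.a.(a.X + X\{a}))\{a}) ⊢ =b=> n2
  n2 = a.(a.(rec X. b.b.a.(a.X + X\{a})) + (rec X. b.b.a.(a.X + X\{a}))\{a}) ⊢ =a=> n3
  n3 = a.(rec X. b.b.a.(a.X + X\{a})) + (rec X. b.b.a.(a.X + X\{a}))\{a} ⊢ =a=> n0, =b=> n4
  n4 = (b.a.(a.(rec X. b.b.a.(a.X + X\{a})) + (rec X. b.b.a.(a.X + X\{a}))\{a}))\{a} ⊢ =b=> n5
  n5 = (a.(a.(rec X. b.b.a.(a.X + X\{a})) + (rec X. b.b.a.(a.X + X\{a}))\{a}))\{a} ⊢ ∅
Coarsest stable partition (strong bisimilarity classes):
  B0 = {m0, m4, n0}
  B1 = {m1, n1}
  B2 = {m2, n2}
  B3 = {m3, n3}
  B4 = {m5, n4}
  B5 = {m6, n5}
m0 ∈ B0, n0 ∈ B0 → same block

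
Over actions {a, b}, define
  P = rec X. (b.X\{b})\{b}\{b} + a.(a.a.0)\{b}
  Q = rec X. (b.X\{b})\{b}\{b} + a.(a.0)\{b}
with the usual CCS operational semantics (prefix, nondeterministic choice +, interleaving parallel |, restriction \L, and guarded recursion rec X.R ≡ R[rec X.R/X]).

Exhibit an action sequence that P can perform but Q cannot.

aaa

Reachable graph of P (4 states):
  m0 = rec X. (b.X\{b})\{b}\{b} + a.(a.a.0)\{b} → —a→ m1
  m1 = (a.a.0)\{b} → —a→ m2
  m2 = (a.0)\{b} → —a→ m3
  m3 = 0\{b} → stopped
Reachable graph of Q (3 states):
  n0 = rec X. (b.X\{b})\{b}\{b} + a.(a.0)\{b} → —a→ n1
  n1 = (a.0)\{b} → —a→ n2
  n2 = 0\{b} → stopped
Run σ = ⟨aaa⟩ on P: start {m0}
  after a @ step 1: {m1}
  after a @ step 2: {m2}
  after a @ step 3: {m3}
  — P admits the full trace.
Run σ = ⟨aaa⟩ on Q: start {n0}
  after a @ step 1: {n1}
  after a @ step 2: {n2}
  after a @ step 3: ∅ (Q stuck)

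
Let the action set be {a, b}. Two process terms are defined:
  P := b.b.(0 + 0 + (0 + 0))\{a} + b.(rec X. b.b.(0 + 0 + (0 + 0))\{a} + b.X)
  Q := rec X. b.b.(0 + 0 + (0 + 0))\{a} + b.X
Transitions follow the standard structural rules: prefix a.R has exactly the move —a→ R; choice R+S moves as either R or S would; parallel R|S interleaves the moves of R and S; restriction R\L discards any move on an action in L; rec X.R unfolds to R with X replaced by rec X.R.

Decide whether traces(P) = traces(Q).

YES

LTS(P): 4 reachable states
  s0 = b.b.(0 + 0 + (0 + 0))\{a} + b.(rec X. b.b.(0 + 0 + (0 + 0))\{a} + b.X) | -b-> s1, -b-> s2
  s1 = b.(0 + 0 + (0 + 0))\{a} | -b-> s3
  s2 = rec X. b.b.(0 + 0 + (0 + 0))\{a} + b.X | -b-> s1, -b-> s2
  s3 = (0 + 0 + (0 + 0))\{a} | (no moves)
LTS(Q): 3 reachable states
  t0 = rec X. b.b.(0 + 0 + (0 + 0))\{a} + b.X | -b-> t0, -b-> t1
  t1 = b.(0 + 0 + (0 + 0))\{a} | -b-> t2
  t2 = (0 + 0 + (0 + 0))\{a} | (no moves)
Coarsest stable partition (strong bisimilarity classes):
  B0 = {s0, s2, t0}
  B1 = {s1, t1}
  B2 = {s3, t2}
s0 ∈ B0, t0 ∈ B0 → same block
Bisimilar ⇒ trace-equivalent.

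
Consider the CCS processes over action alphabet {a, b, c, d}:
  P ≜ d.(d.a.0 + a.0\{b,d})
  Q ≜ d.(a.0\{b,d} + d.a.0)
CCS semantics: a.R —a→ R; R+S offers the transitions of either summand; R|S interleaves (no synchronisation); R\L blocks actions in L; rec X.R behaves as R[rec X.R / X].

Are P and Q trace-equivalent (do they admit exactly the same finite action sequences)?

LTS(P): 5 reachable states
  p0 = d.(d.a.0 + a.0\{b,d}) ⊢ --d--▸ p1
  p1 = d.a.0 + a.0\{b,d} ⊢ --a--▸ p2, --d--▸ p3
  p2 = 0\{b,d} ⊢ ∅
  p3 = a.0 ⊢ --a--▸ p4
  p4 = 0 ⊢ ∅
LTS(Q): 5 reachable states
  q0 = d.(a.0\{b,d} + d.a.0) ⊢ --d--▸ q1
  q1 = a.0\{b,d} + d.a.0 ⊢ --a--▸ q2, --d--▸ q3
  q2 = 0\{b,d} ⊢ ∅
  q3 = a.0 ⊢ --a--▸ q4
  q4 = 0 ⊢ ∅
Bisimilarity quotient blocks:
  B0 = {p0, q0}
  B1 = {p1, q1}
  B2 = {p3, q3}
  B3 = {p2, p4, q2, q4}
p0 ∈ B0, q0 ∈ B0 → same block
Bisimilar ⇒ trace-equivalent.

YES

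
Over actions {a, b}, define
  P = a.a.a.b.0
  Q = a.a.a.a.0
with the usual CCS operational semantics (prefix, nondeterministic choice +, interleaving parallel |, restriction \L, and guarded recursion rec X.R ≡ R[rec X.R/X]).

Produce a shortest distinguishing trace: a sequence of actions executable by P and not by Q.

aaab

P's transition system — 5 states:
  m0 = a.a.a.b.0 → --a--▸ m1
  m1 = a.a.b.0 → --a--▸ m2
  m2 = a.b.0 → --a--▸ m3
  m3 = b.0 → --b--▸ m4
  m4 = 0 → (no moves)
Q's transition system — 5 states:
  n0 = a.a.a.a.0 → --a--▸ n1
  n1 = a.a.a.0 → --a--▸ n2
  n2 = a.a.0 → --a--▸ n3
  n3 = a.0 → --a--▸ n4
  n4 = 0 → (no moves)
Trace ⟨aaab⟩ through P, begin at {m0}:
  step 1 (a): {m1}
  step 2 (a): {m2}
  step 3 (a): {m3}
  step 4 (b): {m4}
  ✓ P
Trace ⟨aaab⟩ through Q, begin at {n0}:
  step 1 (a): {n1}
  step 2 (a): {n2}
  step 3 (a): {n3}
  step 4 (b): ∅ (Q stuck)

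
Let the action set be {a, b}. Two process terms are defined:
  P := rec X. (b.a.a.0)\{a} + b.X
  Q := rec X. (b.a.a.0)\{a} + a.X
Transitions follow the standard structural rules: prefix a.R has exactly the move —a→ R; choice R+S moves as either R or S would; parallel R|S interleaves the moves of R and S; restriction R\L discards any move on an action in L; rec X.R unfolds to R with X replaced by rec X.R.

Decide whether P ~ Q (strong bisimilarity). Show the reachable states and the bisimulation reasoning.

not bisimilar

LTS(P): 2 reachable states
  p0 = rec X. (b.a.a.0)\{a} + b.X | --b--▸ p0, --b--▸ p1
  p1 = (a.a.0)\{a} | stopped
LTS(Q): 2 reachable states
  q0 = rec X. (b.a.a.0)\{a} + a.X | --a--▸ q0, --b--▸ q1
  q1 = (a.a.0)\{a} | stopped
Bisimilarity quotient blocks:
  B0 = {p0}
  B1 = {p1, q1}
  B2 = {q0}
p0 ∈ B0, q0 ∈ B2 → different blocks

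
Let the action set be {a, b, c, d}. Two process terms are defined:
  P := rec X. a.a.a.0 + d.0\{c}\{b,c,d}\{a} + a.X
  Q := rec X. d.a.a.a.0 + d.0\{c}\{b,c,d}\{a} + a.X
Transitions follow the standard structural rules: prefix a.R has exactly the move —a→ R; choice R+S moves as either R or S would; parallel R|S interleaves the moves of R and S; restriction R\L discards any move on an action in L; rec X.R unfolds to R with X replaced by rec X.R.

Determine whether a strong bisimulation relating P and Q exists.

P ≁ Q

P's transition system — 5 states:
  s0 = rec X. a.a.a.0 + d.0\{c}\{b,c,d}\{a} + a.X ⊢ ··a··> s0, ··a··> s1, ··d··> s2
  s1 = a.a.0 ⊢ ··a··> s3
  s2 = 0\{c}\{b,c,d}\{a} ⊢ deadlocked
  s3 = a.0 ⊢ ··a··> s4
  s4 = 0 ⊢ deadlocked
Q's transition system — 6 states:
  t0 = rec X. d.a.a.a.0 + d.0\{c}\{b,c,d}\{a} + a.X ⊢ ··a··> t0, ··d··> t1, ··d··> t2
  t1 = 0\{c}\{b,c,d}\{a} ⊢ deadlocked
  t2 = a.a.a.0 ⊢ ··a··> t3
  t3 = a.a.0 ⊢ ··a··> t4
  t4 = a.0 ⊢ ··a··> t5
  t5 = 0 ⊢ deadlocked
Bisimilarity quotient blocks:
  B0 = {s0}
  B1 = {s1, t3}
  B2 = {s3, t4}
  B3 = {s2, s4, t1, t5}
  B4 = {t0}
  B5 = {t2}
s0 ∈ B0, t0 ∈ B4 → different blocks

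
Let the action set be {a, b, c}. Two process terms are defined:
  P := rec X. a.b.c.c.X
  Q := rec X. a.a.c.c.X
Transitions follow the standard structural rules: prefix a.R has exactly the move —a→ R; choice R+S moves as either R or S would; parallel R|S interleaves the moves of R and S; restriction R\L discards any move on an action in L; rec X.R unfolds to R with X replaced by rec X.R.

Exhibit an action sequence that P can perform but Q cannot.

ab

Reachable graph of P (4 states):
  s0 = rec X. a.b.c.c.X :: --a--▸ s1
  s1 = b.c.c.(rec X. a.b.c.c.X) :: --b--▸ s2
  s2 = c.c.(rec X. a.b.c.c.X) :: --c--▸ s3
  s3 = c.(rec X. a.b.c.c.X) :: --c--▸ s0
Reachable graph of Q (4 states):
  t0 = rec X. a.a.c.c.X :: --a--▸ t1
  t1 = a.c.c.(rec X. a.a.c.c.X) :: --a--▸ t2
  t2 = c.c.(rec X. a.a.c.c.X) :: --c--▸ t3
  t3 = c.(rec X. a.a.c.c.X) :: --c--▸ t0
Trace ⟨ab⟩ through P, begin at {s0}:
  [1] a ⇒ {s1}
  [2] b ⇒ {s2}
  ✓ P
Trace ⟨ab⟩ through Q, begin at {t0}:
  [1] a ⇒ {t1}
  [2] b ⇒ no successor for Q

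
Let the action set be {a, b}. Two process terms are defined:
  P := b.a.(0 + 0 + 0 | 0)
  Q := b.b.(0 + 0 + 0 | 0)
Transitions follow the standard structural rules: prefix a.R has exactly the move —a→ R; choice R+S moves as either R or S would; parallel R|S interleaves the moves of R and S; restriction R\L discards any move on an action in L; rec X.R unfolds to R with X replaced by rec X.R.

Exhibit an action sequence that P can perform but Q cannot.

ba

LTS(P): 3 reachable states
  m0 = b.a.(0 + 0 + 0 | 0) | ··b··> m1
  m1 = a.(0 + 0 + 0 | 0) | ··a··> m2
  m2 = 0 + 0 + 0 | 0 | (no moves)
LTS(Q): 3 reachable states
  n0 = b.b.(0 + 0 + 0 | 0) | ··b··> n1
  n1 = b.(0 + 0 + 0 | 0) | ··b··> n2
  n2 = 0 + 0 + 0 | 0 | (no moves)
Trace ⟨ba⟩ through P, begin at {m0}:
  step 1 (b): {m1}
  step 2 (a): {m2}
  — P admits the full trace.
Trace ⟨ba⟩ through Q, begin at {n0}:
  step 1 (b): {n1}
  step 2 (a): ∅ (Q stuck)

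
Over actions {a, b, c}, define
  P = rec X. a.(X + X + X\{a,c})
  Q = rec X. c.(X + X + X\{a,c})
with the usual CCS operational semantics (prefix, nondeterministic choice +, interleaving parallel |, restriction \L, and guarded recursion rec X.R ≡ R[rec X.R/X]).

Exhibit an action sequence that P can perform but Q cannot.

a

P's transition system — 2 states:
  m0 = rec X. a.(X + X + X\{a,c}) ⊢ -a-> m1
  m1 = (rec X. a.(X + X + X\{a,c})) + (rec X. a.(X + X + X\{a,c})) + (rec X. a.(X + X + X\{a,c}))\{a,c} ⊢ -a-> m1
Q's transition system — 2 states:
  n0 = rec X. c.(X + X + X\{a,c}) ⊢ -c-> n1
  n1 = (rec X. c.(X + X + X\{a,c})) + (rec X. c.(X + X + X\{a,c})) + (rec X. c.(X + X + X\{a,c}))\{a,c} ⊢ -c-> n1
Executing a from P (initial set {m0}):
  [1] a ⇒ {m1}
  ✓ P
Executing a from Q (initial set {n0}):
  [1] a ⇒ ∅  — Q cannot continue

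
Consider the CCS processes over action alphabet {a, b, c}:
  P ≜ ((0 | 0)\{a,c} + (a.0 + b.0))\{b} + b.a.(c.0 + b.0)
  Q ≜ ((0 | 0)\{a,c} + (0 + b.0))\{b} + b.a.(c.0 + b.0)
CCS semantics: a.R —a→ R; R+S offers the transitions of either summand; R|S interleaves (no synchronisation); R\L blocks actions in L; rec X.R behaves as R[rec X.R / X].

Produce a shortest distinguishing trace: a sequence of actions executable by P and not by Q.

a

LTS(P): 5 reachable states
  m0 = ((0 | 0)\{a,c} + (a.0 + b.0))\{b} + b.a.(c.0 + b.0) has moves --a--▸ m1, --b--▸ m2
  m1 = 0\{b} has moves ∅
  m2 = a.(c.0 + b.0) has moves --a--▸ m3
  m3 = c.0 + b.0 has moves --b--▸ m4, --c--▸ m4
  m4 = 0 has moves ∅
LTS(Q): 4 reachable states
  n0 = ((0 | 0)\{a,c} + (0 + b.0))\{b} + b.a.(c.0 + b.0) has moves --b--▸ n1
  n1 = a.(c.0 + b.0) has moves --a--▸ n2
  n2 = c.0 + b.0 has moves --b--▸ n3, --c--▸ n3
  n3 = 0 has moves ∅
Trace ⟨a⟩ through P, begin at {m0}:
  step 1 (a): {m1}
  P completes σ.
Trace ⟨a⟩ through Q, begin at {n0}:
  step 1 (a): ∅ (Q stuck)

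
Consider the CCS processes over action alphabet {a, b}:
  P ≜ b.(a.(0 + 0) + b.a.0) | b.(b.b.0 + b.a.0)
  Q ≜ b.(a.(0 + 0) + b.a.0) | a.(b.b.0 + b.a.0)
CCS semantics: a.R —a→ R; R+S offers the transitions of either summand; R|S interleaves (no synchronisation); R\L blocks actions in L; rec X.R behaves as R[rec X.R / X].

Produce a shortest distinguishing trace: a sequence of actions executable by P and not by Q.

bbb

Reachable graph of P (25 states):
  s0 = b.(a.(0 + 0) + b.a.0) | b.(b.b.0 + b.a.0) → -b-> s1, -b-> s2
  s1 = (a.(0 + 0) + b.a.0) | b.(b.b.0 + b.a.0) → -a-> s3, -b-> s4, -b-> s5
  s2 = b.(a.(0 + 0) + b.a.0) | (b.b.0 + b.a.0) → -b-> s4, -b-> s6, -b-> s7
  s3 = (0 + 0) | b.(b.b.0 + b.a.0) → -b-> s8
  s4 = (a.(0 + 0) + b.a.0) | (b.b.0 + b.a.0) → -a-> s8, -b-> s10, -b-> s11, -b-> s9
  s5 = a.0 | b.(b.b.0 + b.a.0) → -a-> s12, -b-> s11
  s6 = b.(a.(0 + 0) + b.a.0) | a.0 → -a-> s13, -b-> s9
  s7 = b.(a.(0 + 0) + b.a.0) | b.0 → -b-> s10, -b-> s13
  s8 = (0 + 0) | (b.b.0 + b.a.0) → -b-> s14, -b-> s15
  s9 = (a.(0 + 0) + b.a.0) | a.0 → -a-> s14, -a-> s16, -b-> s17
  s10 = (a.(0 + 0) + b.a.0) | b.0 → -a-> s15, -b-> s16, -b-> s18
  s11 = a.0 | (b.b.0 + b.a.0) → -a-> s19, -b-> s17, -b-> s18
  s12 = 0 | b.(b.b.0 + b.a.0) → -b-> s19
  s13 = b.(a.(0 + 0) + b.a.0) | 0 → -b-> s16
  s14 = (0 + 0) | a.0 → -a-> s20
  s15 = (0 + 0) | b.0 → -b-> s20
  s16 = (a.(0 + 0) + b.a.0) | 0 → -a-> s20, -b-> s21
  s17 = a.0 | a.0 → -a-> s21, -a-> s22
  s18 = a.0 | b.0 → -a-> s23, -b-> s21
  s19 = 0 | (b.b.0 + b.a.0) → -b-> s22, -b-> s23
  s20 = (0 + 0) | 0 → (no moves)
  s21 = a.0 | 0 → -a-> s24
  s22 = 0 | a.0 → -a-> s24
  s23 = 0 | b.0 → -b-> s24
  s24 = 0 | 0 → (no moves)
Reachable graph of Q (25 states):
  t0 = b.(a.(0 + 0) + b.a.0) | a.(b.b.0 + b.a.0) → -a-> t1, -b-> t2
  t1 = b.(a.(0 + 0) + b.a.0) | (b.b.0 + b.a.0) → -b-> t3, -b-> t4, -b-> t5
  t2 = (a.(0 + 0) + b.a.0) | a.(b.b.0 + b.a.0) → -a-> t3, -a-> t6, -b-> t7
  t3 = (a.(0 + 0) + b.a.0) | (b.b.0 + b.a.0) → -a-> t8, -b-> t10, -b-> t11, -b-> t9
  t4 = b.(a.(0 + 0) + b.a.0) | a.0 → -a-> t12, -b-> t9
  t5 = b.(a.(0 + 0) + b.a.0) | b.0 → -b-> t10, -b-> t12
  t6 = (0 + 0) | a.(b.b.0 + b.a.0) → -a-> t8
  t7 = a.0 | a.(b.b.0 + b.a.0) → -a-> t11, -a-> t13
  t8 = (0 + 0) | (b.b.0 + b.a.0) → -b-> t14, -b-> t15
  t9 = (a.(0 + 0) + b.a.0) | a.0 → -a-> t14, -a-> t16, -b-> t17
  t10 = (a.(0 + 0) + b.a.0) | b.0 → -a-> t15, -b-> t16, -b-> t18
  t11 = a.0 | (b.b.0 + b.a.0) → -a-> t19, -b-> t17, -b-> t18
  t12 = b.(a.(0 + 0) + b.a.0) | 0 → -b-> t16
  t13 = 0 | a.(b.b.0 + b.a.0) → -a-> t19
  t14 = (0 + 0) | a.0 → -a-> t20
  t15 = (0 + 0) | b.0 → -b-> t20
  t16 = (a.(0 + 0) + b.a.0) | 0 → -a-> t20, -b-> t21
  t17 = a.0 | a.0 → -a-> t21, -a-> t22
  t18 = a.0 | b.0 → -a-> t23, -b-> t21
  t19 = 0 | (b.b.0 + b.a.0) → -b-> t22, -b-> t23
  t20 = (0 + 0) | 0 → (no moves)
  t21 = a.0 | 0 → -a-> t24
  t22 = 0 | a.0 → -a-> t24
  t23 = 0 | b.0 → -b-> t24
  t24 = 0 | 0 → (no moves)
Run σ = ⟨bbb⟩ on P: start {s0}
  [1] b ⇒ {s1, s2}
  [2] b ⇒ {s4, s5, s6, s7}
  [3] b ⇒ {s10, s11, s13, s9}
  ✓ P
Run σ = ⟨bbb⟩ on Q: start {t0}
  [1] b ⇒ {t2}
  [2] b ⇒ {t7}
  [3] b ⇒ no successor for Q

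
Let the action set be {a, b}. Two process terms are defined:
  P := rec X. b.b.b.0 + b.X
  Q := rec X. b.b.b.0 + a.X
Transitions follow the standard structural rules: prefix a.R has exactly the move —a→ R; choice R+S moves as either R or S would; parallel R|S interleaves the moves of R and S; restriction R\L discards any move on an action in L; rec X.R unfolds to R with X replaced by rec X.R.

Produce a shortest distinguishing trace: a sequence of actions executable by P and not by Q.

bbbb

P's transition system — 4 states:
  u0 = rec X. b.b.b.0 + b.X | -b-> u0, -b-> u1
  u1 = b.b.0 | -b-> u2
  u2 = b.0 | -b-> u3
  u3 = 0 | stopped
Q's transition system — 4 states:
  v0 = rec X. b.b.b.0 + a.X | -a-> v0, -b-> v1
  v1 = b.b.0 | -b-> v2
  v2 = b.0 | -b-> v3
  v3 = 0 | stopped
Executing bbbb from P (initial set {u0}):
  [1] b ⇒ {u0, u1}
  [2] b ⇒ {u0, u1, u2}
  [3] b ⇒ {u0, u1, u2, u3}
  [4] b ⇒ {u0, u1, u2, u3}
  ✓ P
Executing bbbb from Q (initial set {v0}):
  [1] b ⇒ {v1}
  [2] b ⇒ {v2}
  [3] b ⇒ {v3}
  [4] b ⇒ no successor for Q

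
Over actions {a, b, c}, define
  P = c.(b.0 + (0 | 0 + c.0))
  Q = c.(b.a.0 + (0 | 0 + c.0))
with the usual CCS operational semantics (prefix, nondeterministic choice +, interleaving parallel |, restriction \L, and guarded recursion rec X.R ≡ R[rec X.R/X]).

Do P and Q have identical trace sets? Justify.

P's transition system — 3 states:
  s0 = c.(b.0 + (0 | 0 + c.0)) → --c--▸ s1
  s1 = b.0 + (0 | 0 + c.0) → --b--▸ s2, --c--▸ s2
  s2 = 0 → ·
Q's transition system — 4 states:
  t0 = c.(b.a.0 + (0 | 0 + c.0)) → --c--▸ t1
  t1 = b.a.0 + (0 | 0 + c.0) → --b--▸ t2, --c--▸ t3
  t2 = a.0 → --a--▸ t3
  t3 = 0 → ·
Run σ = ⟨cba⟩ on Q: start {t0}
  step 1 (c): {t1}
  step 2 (b): {t2}
  step 3 (a): {t3}
  ✓ Q
Run σ = ⟨cba⟩ on P: start {s0}
  step 1 (c): {s1}
  step 2 (b): {s2}
  step 3 (a): ∅  — P cannot continue

trace-distinct — witness ⟨cba⟩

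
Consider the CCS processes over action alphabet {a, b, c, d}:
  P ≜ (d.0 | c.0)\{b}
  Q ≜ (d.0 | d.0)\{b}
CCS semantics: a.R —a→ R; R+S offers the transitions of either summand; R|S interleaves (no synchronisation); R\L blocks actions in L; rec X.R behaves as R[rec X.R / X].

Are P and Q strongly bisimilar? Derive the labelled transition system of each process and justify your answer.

Reachable graph of P (4 states):
  p0 = (d.0 | c.0)\{b} → --c--▸ p1, --d--▸ p2
  p1 = (d.0 | 0)\{b} → --d--▸ p3
  p2 = (0 | c.0)\{b} → --c--▸ p3
  p3 = (0 | 0)\{b} → (no moves)
Reachable graph of Q (4 states):
  q0 = (d.0 | d.0)\{b} → --d--▸ q1, --d--▸ q2
  q1 = (0 | d.0)\{b} → --d--▸ q3
  q2 = (d.0 | 0)\{b} → --d--▸ q3
  q3 = (0 | 0)\{b} → (no moves)
Bisimilarity quotient blocks:
  B0 = {p0}
  B1 = {p2}
  B2 = {p3, q3}
  B3 = {p1, q1, q2}
  B4 = {q0}
p0 ∈ B0, q0 ∈ B4 → different blocks

not bisimilar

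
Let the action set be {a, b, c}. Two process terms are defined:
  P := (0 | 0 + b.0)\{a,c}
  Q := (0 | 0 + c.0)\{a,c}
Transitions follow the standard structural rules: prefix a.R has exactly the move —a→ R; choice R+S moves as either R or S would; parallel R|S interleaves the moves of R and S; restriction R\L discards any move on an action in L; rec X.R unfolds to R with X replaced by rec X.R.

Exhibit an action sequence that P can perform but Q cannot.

b

P's transition system — 2 states:
  m0 = (0 | 0 + b.0)\{a,c} ⊢ -b-> m1
  m1 = 0\{a,c} ⊢ (no moves)
Q's transition system — 1 states:
  n0 = (0 | 0 + c.0)\{a,c} ⊢ (no moves)
Run σ = ⟨b⟩ on P: start {m0}
  step 1 (b): {m1}
  P completes σ.
Run σ = ⟨b⟩ on Q: start {n0}
  step 1 (b): no successor for Q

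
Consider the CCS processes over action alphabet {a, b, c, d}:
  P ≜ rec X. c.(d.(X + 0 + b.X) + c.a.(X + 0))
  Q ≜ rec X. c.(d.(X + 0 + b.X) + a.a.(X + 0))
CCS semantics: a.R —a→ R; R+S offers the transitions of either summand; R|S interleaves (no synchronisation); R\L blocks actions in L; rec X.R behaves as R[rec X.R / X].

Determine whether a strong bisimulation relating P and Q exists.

NO

Reachable graph of P (5 states):
  p0 = rec X. c.(d.(X + 0 + b.X) + c.a.(X + 0)) :: =c=> p1
  p1 = d.((rec X. c.(d.(X + 0 + b.X) + c.a.(X + 0))) + 0 + b.(rec X. c.(d.(X + 0 + b.X) + c.a.(X + 0)))) + c.a.((rec X. c.(d.(X + 0 + b.X) + c.a.(X + 0))) + 0) :: =c=> p2, =d=> p3
  p2 = a.((rec X. c.(d.(X + 0 + b.X) + c.a.(X + 0))) + 0) :: =a=> p4
  p3 = (rec X. c.(d.(X + 0 + b.X) + c.a.(X + 0))) + 0 + b.(rec X. c.(d.(X + 0 + b.X) + c.a.(X + 0))) :: =b=> p0, =c=> p1
  p4 = (rec X. c.(d.(X + 0 + b.X) + c.a.(X + 0))) + 0 :: =c=> p1
Reachable graph of Q (5 states):
  q0 = rec X. c.(d.(X + 0 + b.X) + a.a.(X + 0)) :: =c=> q1
  q1 = d.((rec X. c.(d.(X + 0 + b.X) + a.a.(X + 0))) + 0 + b.(rec X. c.(d.(X + 0 + b.X) + a.a.(X + 0)))) + a.a.((rec X. c.(d.(X + 0 + b.X) + a.a.(X + 0))) + 0) :: =a=> q2, =d=> q3
  q2 = a.((rec X. c.(d.(X + 0 + b.X) + a.a.(X + 0))) + 0) :: =a=> q4
  q3 = (rec X. c.(d.(X + 0 + b.X) + a.a.(X + 0))) + 0 + b.(rec X. c.(d.(X + 0 + b.X) + a.a.(X + 0))) :: =b=> q0, =c=> q1
  q4 = (rec X. c.(d.(X + 0 + b.X) + a.a.(X + 0))) + 0 :: =c=> q1
Coarsest stable partition (strong bisimilarity classes):
  B0 = {p0, p4}
  B1 = {p1}
  B2 = {p3}
  B3 = {p2}
  B4 = {q0, q4}
  B5 = {q1}
  B6 = {q3}
  B7 = {q2}
p0 ∈ B0, q0 ∈ B4 → different blocks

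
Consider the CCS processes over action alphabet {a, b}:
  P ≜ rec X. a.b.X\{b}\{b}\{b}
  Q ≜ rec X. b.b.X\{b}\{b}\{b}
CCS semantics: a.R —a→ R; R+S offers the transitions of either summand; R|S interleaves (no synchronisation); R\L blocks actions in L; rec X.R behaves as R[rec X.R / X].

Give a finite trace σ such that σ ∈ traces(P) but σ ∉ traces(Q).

a

P's transition system — 4 states:
  s0 = rec X. a.b.X\{b}\{b}\{b} has moves --a--▸ s1
  s1 = b.(rec X. a.b.X\{b}\{b}\{b})\{b}\{b}\{b} has moves --b--▸ s2
  s2 = (rec X. a.b.X\{b}\{b}\{b})\{b}\{b}\{b} has moves --a--▸ s3
  s3 = (b.(rec X. a.b.X\{b}\{b}\{b})\{b}\{b}\{b})\{b}\{b}\{b} has moves ∅
Q's transition system — 3 states:
  t0 = rec X. b.b.X\{b}\{b}\{b} has moves --b--▸ t1
  t1 = b.(rec X. b.b.X\{b}\{b}\{b})\{b}\{b}\{b} has moves --b--▸ t2
  t2 = (rec X. b.b.X\{b}\{b}\{b})\{b}\{b}\{b} has moves ∅
Executing a from P (initial set {s0}):
  step 1 (a): {s1}
  P completes σ.
Executing a from Q (initial set {t0}):
  step 1 (a): ∅ (Q stuck)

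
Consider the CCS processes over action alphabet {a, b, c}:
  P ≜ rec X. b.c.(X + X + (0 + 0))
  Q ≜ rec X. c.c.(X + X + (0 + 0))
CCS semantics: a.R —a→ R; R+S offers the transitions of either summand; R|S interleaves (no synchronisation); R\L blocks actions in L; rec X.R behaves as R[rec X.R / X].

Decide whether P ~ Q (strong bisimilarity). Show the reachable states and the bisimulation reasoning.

LTS(P): 3 reachable states
  m0 = rec X. b.c.(X + X + (0 + 0)) has moves =b=> m1
  m1 = c.((rec X. b.c.(X + X + (0 + 0))) + (rec X. b.c.(X + X + (0 + 0))) + (0 + 0)) has moves =c=> m2
  m2 = (rec X. b.c.(X + X + (0 + 0))) + (rec X. b.c.(X + X + (0 + 0))) + (0 + 0) has moves =b=> m1
LTS(Q): 3 reachable states
  n0 = rec X. c.c.(X + X + (0 + 0)) has moves =c=> n1
  n1 = c.((rec X. c.c.(X + X + (0 + 0))) + (rec X. c.c.(X + X + (0 + 0))) + (0 + 0)) has moves =c=> n2
  n2 = (rec X. c.c.(X + X + (0 + 0))) + (rec X. c.c.(X + X + (0 + 0))) + (0 + 0) has moves =c=> n1
Coarsest stable partition (strong bisimilarity classes):
  B0 = {m0, m2}
  B1 = {m1}
  B2 = {n0, n1, n2}
m0 ∈ B0, n0 ∈ B2 → different blocks

not bisimilar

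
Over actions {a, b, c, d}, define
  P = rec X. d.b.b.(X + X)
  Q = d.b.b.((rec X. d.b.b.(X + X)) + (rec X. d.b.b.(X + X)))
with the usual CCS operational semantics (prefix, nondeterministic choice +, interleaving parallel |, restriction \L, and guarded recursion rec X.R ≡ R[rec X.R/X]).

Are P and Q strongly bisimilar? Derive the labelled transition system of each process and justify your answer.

Reachable graph of P (4 states):
  s0 = rec X. d.b.b.(X + X) :: ··d··> s1
  s1 = b.b.((rec X. d.b.b.(X + X)) + (rec X. d.b.b.(X + X))) :: ··b··> s2
  s2 = b.((rec X. d.b.b.(X + X)) + (rec X. d.b.b.(X + X))) :: ··b··> s3
  s3 = (rec X. d.b.b.(X + X)) + (rec X. d.b.b.(X + X)) :: ··d··> s1
Reachable graph of Q (4 states):
  t0 = d.b.b.((rec X. d.b.b.(X + X)) + (rec X. d.b.b.(X + X))) :: ··d··> t1
  t1 = b.b.((rec X. d.b.b.(X + X)) + (rec X. d.b.b.(X + X))) :: ··b··> t2
  t2 = b.((rec X. d.b.b.(X + X)) + (rec X. d.b.b.(X + X))) :: ··b··> t3
  t3 = (rec X. d.b.b.(X + X)) + (rec X. d.b.b.(X + X)) :: ··d··> t1
Coarsest stable partition (strong bisimilarity classes):
  B0 = {s0, s3, t0, t3}
  B1 = {s1, t1}
  B2 = {s2, t2}
s0 ∈ B0, t0 ∈ B0 → same block

P ~ Q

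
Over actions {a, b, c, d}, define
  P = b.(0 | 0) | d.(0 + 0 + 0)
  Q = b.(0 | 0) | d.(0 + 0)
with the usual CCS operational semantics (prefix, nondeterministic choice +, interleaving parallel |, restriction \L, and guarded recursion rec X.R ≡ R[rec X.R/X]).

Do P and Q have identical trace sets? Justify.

YES

P's transition system — 4 states:
  u0 = b.(0 | 0) | d.(0 + 0 + 0) ⊢ ··b··> u1, ··d··> u2
  u1 = 0 | 0 | d.(0 + 0 + 0) ⊢ ··d··> u3
  u2 = b.(0 | 0) | (0 + 0 + 0) ⊢ ··b··> u3
  u3 = 0 | 0 | (0 + 0 + 0) ⊢ ·
Q's transition system — 4 states:
  v0 = b.(0 | 0) | d.(0 + 0) ⊢ ··b··> v1, ··d··> v2
  v1 = 0 | 0 | d.(0 + 0) ⊢ ··d··> v3
  v2 = b.(0 | 0) | (0 + 0) ⊢ ··b··> v3
  v3 = 0 | 0 | (0 + 0) ⊢ ·
Bisimilarity quotient blocks:
  B0 = {u0, v0}
  B1 = {u2, v2}
  B2 = {u3, v3}
  B3 = {u1, v1}
u0 ∈ B0, v0 ∈ B0 → same block
Bisimilar ⇒ trace-equivalent.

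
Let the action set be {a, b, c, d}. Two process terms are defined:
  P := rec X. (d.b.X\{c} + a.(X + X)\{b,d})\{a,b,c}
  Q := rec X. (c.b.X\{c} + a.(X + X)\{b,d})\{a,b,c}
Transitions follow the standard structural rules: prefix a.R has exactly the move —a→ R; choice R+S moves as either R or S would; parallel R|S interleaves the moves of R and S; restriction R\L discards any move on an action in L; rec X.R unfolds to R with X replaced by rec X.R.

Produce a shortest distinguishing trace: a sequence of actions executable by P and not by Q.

d

Reachable graph of P (2 states):
  p0 = rec X. (d.b.X\{c} + a.(X + X)\{b,d})\{a,b,c} :: =d=> p1
  p1 = (b.(rec X. (d.b.X\{c} + a.(X + X)\{b,d})\{a,b,c})\{c})\{a,b,c} :: ∅
Reachable graph of Q (1 states):
  q0 = rec X. (c.b.X\{c} + a.(X + X)\{b,d})\{a,b,c} :: ∅
Trace ⟨d⟩ through P, begin at {p0}:
  [1] d ⇒ {p1}
  ✓ P
Trace ⟨d⟩ through Q, begin at {q0}:
  [1] d ⇒ no successor for Q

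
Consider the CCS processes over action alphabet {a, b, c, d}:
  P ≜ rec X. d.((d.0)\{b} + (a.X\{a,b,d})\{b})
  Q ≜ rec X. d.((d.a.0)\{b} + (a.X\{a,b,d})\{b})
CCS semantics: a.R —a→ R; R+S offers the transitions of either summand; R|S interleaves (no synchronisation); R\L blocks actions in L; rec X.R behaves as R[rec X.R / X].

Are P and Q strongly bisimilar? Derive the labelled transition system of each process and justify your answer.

LTS(P): 4 reachable states
  p0 = rec X. d.((d.0)\{b} + (a.X\{a,b,d})\{b}) | =d=> p1
  p1 = (d.0)\{b} + (a.(rec X. d.((d.0)\{b} + (a.X\{a,b,d})\{b}))\{a,b,d})\{b} | =a=> p2, =d=> p3
  p2 = (rec X. d.((d.0)\{b} + (a.X\{a,b,d})\{b}))\{a,b,d}\{b} | (no moves)
  p3 = 0\{b} | (no moves)
LTS(Q): 5 reachable states
  q0 = rec X. d.((d.a.0)\{b} + (a.X\{a,b,d})\{b}) | =d=> q1
  q1 = (d.a.0)\{b} + (a.(rec X. d.((d.a.0)\{b} + (a.X\{a,b,d})\{b}))\{a,b,d})\{b} | =a=> q2, =d=> q3
  q2 = (rec X. d.((d.a.0)\{b} + (a.X\{a,b,d})\{b}))\{a,b,d}\{b} | (no moves)
  q3 = (a.0)\{b} | =a=> q4
  q4 = 0\{b} | (no moves)
Coarsest stable partition (strong bisimilarity classes):
  B0 = {p0}
  B1 = {p1}
  B2 = {p2, p3, q2, q4}
  B3 = {q0}
  B4 = {q1}
  B5 = {q3}
p0 ∈ B0, q0 ∈ B3 → different blocks

P ≁ Q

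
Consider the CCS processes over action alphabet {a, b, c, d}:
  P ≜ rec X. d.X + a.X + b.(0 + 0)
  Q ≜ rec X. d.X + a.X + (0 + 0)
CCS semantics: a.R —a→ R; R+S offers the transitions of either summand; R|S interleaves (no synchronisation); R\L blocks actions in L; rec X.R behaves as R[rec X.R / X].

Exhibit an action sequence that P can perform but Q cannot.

b

Reachable graph of P (2 states):
  m0 = rec X. d.X + a.X + b.(0 + 0) has moves —a→ m0, —b→ m1, —d→ m0
  m1 = 0 + 0 has moves stopped
Reachable graph of Q (1 states):
  n0 = rec X. d.X + a.X + (0 + 0) has moves —a→ n0, —d→ n0
Executing b from P (initial set {m0}):
  step 1 (b): {m1}
  ✓ P
Executing b from Q (initial set {n0}):
  step 1 (b): no successor for Q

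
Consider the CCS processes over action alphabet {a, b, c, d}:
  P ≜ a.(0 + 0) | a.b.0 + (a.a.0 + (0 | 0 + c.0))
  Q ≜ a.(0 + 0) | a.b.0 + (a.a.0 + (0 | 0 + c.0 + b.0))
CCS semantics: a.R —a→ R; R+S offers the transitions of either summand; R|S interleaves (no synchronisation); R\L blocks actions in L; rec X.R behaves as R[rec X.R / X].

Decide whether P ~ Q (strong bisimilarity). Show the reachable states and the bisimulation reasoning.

not bisimilar

Reachable graph of P (8 states):
  m0 = a.(0 + 0) | a.b.0 + (a.a.0 + (0 | 0 + c.0)) ⊢ ··a··> m1, ··a··> m2, ··a··> m3, ··c··> m4
  m1 = (0 + 0) | a.b.0 ⊢ ··a··> m5
  m2 = a.(0 + 0) | b.0 ⊢ ··a··> m5, ··b··> m6
  m3 = a.0 ⊢ ··a··> m4
  m4 = 0 ⊢ (no moves)
  m5 = (0 + 0) | b.0 ⊢ ··b··> m7
  m6 = a.(0 + 0) | 0 ⊢ ··a··> m7
  m7 = (0 + 0) | 0 ⊢ (no moves)
Reachable graph of Q (8 states):
  n0 = a.(0 + 0) | a.b.0 + (a.a.0 + (0 | 0 + c.0 + b.0)) ⊢ ··a··> n1, ··a··> n2, ··a··> n3, ··b··> n4, ··c··> n4
  n1 = (0 + 0) | a.b.0 ⊢ ··a··> n5
  n2 = a.(0 + 0) | b.0 ⊢ ··a··> n5, ··b··> n6
  n3 = a.0 ⊢ ··a··> n4
  n4 = 0 ⊢ (no moves)
  n5 = (0 + 0) | b.0 ⊢ ··b··> n7
  n6 = a.(0 + 0) | 0 ⊢ ··a··> n7
  n7 = (0 + 0) | 0 ⊢ (no moves)
Bisimilarity quotient blocks:
  B0 = {m0}
  B1 = {m4, m7, n4, n7}
  B2 = {m2, n2}
  B3 = {m5, n5}
  B4 = {m3, m6, n3, n6}
  B5 = {m1, n1}
  B6 = {n0}
m0 ∈ B0, n0 ∈ B6 → different blocks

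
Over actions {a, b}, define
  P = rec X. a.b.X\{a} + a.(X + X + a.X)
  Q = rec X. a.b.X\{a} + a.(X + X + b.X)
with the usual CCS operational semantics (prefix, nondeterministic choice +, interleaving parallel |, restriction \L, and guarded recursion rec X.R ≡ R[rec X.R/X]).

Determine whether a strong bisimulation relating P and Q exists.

Reachable graph of P (4 states):
  p0 = rec X. a.b.X\{a} + a.(X + X + a.X) has moves -a-> p1, -a-> p2
  p1 = (rec X. a.b.X\{a} + a.(X + X + a.X)) + (rec X. a.b.X\{a} + a.(X + X + a.X)) + a.(rec X. a.b.X\{a} + a.(X + X + a.X)) has moves -a-> p0, -a-> p1, -a-> p2
  p2 = b.(rec X. a.b.X\{a} + a.(X + X + a.X))\{a} has moves -b-> p3
  p3 = (rec X. a.b.X\{a} + a.(X + X + a.X))\{a} has moves stopped
Reachable graph of Q (4 states):
  q0 = rec X. a.b.X\{a} + a.(X + X + b.X) has moves -a-> q1, -a-> q2
  q1 = (rec X. a.b.X\{a} + a.(X + X + b.X)) + (rec X. a.b.X\{a} + a.(X + X + b.X)) + b.(rec X. a.b.X\{a} + a.(X + X + b.X)) has moves -a-> q1, -a-> q2, -b-> q0
  q2 = b.(rec X. a.b.X\{a} + a.(X + X + b.X))\{a} has moves -b-> q3
  q3 = (rec X. a.b.X\{a} + a.(X + X + b.X))\{a} has moves stopped
Coarsest stable partition (strong bisimilarity classes):
  B0 = {p0, p1}
  B1 = {p2, q2}
  B2 = {p3, q3}
  B3 = {q0}
  B4 = {q1}
p0 ∈ B0, q0 ∈ B3 → different blocks

not bisimilar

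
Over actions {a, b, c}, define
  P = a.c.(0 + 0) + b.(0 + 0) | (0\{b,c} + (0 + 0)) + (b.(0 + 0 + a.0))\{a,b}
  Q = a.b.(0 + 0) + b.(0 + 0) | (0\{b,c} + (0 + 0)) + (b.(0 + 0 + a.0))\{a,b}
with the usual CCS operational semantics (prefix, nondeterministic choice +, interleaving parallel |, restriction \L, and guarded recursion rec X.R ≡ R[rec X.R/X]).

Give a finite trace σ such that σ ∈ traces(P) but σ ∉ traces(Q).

P's transition system — 4 states:
  u0 = a.c.(0 + 0) + b.(0 + 0) | (0\{b,c} + (0 + 0)) + (b.(0 + 0 + a.0))\{a,b} | —a→ u1, —b→ u2
  u1 = c.(0 + 0) | —c→ u3
  u2 = (0 + 0) | (0\{b,c} + (0 + 0)) | stopped
  u3 = 0 + 0 | stopped
Q's transition system — 4 states:
  v0 = a.b.(0 + 0) + b.(0 + 0) | (0\{b,c} + (0 + 0)) + (b.(0 + 0 + a.0))\{a,b} | —a→ v1, —b→ v2
  v1 = b.(0 + 0) | —b→ v3
  v2 = (0 + 0) | (0\{b,c} + (0 + 0)) | stopped
  v3 = 0 + 0 | stopped
Run σ = ⟨ac⟩ on P: start {u0}
  [1] a ⇒ {u1}
  [2] c ⇒ {u3}
  ✓ P
Run σ = ⟨ac⟩ on Q: start {v0}
  [1] a ⇒ {v1}
  [2] c ⇒ ∅ (Q stuck)

ac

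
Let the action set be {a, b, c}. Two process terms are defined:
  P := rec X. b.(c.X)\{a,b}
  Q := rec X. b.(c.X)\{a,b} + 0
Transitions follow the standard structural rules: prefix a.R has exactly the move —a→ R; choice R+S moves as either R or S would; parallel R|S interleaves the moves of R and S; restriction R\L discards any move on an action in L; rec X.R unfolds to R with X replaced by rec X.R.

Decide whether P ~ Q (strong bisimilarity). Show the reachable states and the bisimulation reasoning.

P ~ Q

P's transition system — 3 states:
  u0 = rec X. b.(c.X)\{a,b} → ··b··> u1
  u1 = (c.(rec X. b.(c.X)\{a,b}))\{a,b} → ··c··> u2
  u2 = (rec X. b.(c.X)\{a,b})\{a,b} → deadlocked
Q's transition system — 3 states:
  v0 = rec X. b.(c.X)\{a,b} + 0 → ··b··> v1
  v1 = (c.(rec X. b.(c.X)\{a,b} + 0))\{a,b} → ··c··> v2
  v2 = (rec X. b.(c.X)\{a,b} + 0)\{a,b} → deadlocked
Bisimilarity quotient blocks:
  B0 = {u0, v0}
  B1 = {u1, v1}
  B2 = {u2, v2}
u0 ∈ B0, v0 ∈ B0 → same block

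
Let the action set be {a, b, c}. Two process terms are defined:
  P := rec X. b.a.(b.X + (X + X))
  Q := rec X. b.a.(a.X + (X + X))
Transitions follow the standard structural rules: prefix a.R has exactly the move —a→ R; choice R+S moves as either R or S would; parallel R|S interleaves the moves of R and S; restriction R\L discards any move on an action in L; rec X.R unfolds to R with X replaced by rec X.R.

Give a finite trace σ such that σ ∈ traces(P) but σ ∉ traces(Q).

babb

Reachable graph of P (3 states):
  s0 = rec X. b.a.(b.X + (X + X)) :: ··b··> s1
  s1 = a.(b.(rec X. b.a.(b.X + (X + X))) + ((rec X. b.a.(b.X + (X + X))) + (rec X. b.a.(b.X + (X + X))))) :: ··a··> s2
  s2 = b.(rec X. b.a.(b.X + (X + X))) + ((rec X. b.a.(b.X + (X + X))) + (rec X. b.a.(b.X + (X + X)))) :: ··b··> s0, ··b··> s1
Reachable graph of Q (3 states):
  t0 = rec X. b.a.(a.X + (X + X)) :: ··b··> t1
  t1 = a.(a.(rec X. b.a.(a.X + (X + X))) + ((rec X. b.a.(a.X + (X + X))) + (rec X. b.a.(a.X + (X + X))))) :: ··a··> t2
  t2 = a.(rec X. b.a.(a.X + (X + X))) + ((rec X. b.a.(a.X + (X + X))) + (rec X. b.a.(a.X + (X + X)))) :: ··a··> t0, ··b··> t1
Executing babb from P (initial set {s0}):
  step 1 (b): {s1}
  step 2 (a): {s2}
  step 3 (b): {s0, s1}
  step 4 (b): {s1}
  — P admits the full trace.
Executing babb from Q (initial set {t0}):
  step 1 (b): {t1}
  step 2 (a): {t2}
  step 3 (b): {t1}
  step 4 (b): ∅  — Q cannot continue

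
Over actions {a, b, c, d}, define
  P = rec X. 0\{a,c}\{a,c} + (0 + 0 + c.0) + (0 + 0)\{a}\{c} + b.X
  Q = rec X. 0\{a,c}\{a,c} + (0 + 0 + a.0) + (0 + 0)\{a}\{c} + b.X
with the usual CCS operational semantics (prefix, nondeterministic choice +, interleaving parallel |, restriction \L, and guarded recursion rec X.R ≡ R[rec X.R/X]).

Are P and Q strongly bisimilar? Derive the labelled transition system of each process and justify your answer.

P ≁ Q

LTS(P): 2 reachable states
  m0 = rec X. 0\{a,c}\{a,c} + (0 + 0 + c.0) + (0 + 0)\{a}\{c} + b.X → =b=> m0, =c=> m1
  m1 = 0 → ·
LTS(Q): 2 reachable states
  n0 = rec X. 0\{a,c}\{a,c} + (0 + 0 + a.0) + (0 + 0)\{a}\{c} + b.X → =a=> n1, =b=> n0
  n1 = 0 → ·
Bisimilarity quotient blocks:
  B0 = {m0}
  B1 = {m1, n1}
  B2 = {n0}
m0 ∈ B0, n0 ∈ B2 → different blocks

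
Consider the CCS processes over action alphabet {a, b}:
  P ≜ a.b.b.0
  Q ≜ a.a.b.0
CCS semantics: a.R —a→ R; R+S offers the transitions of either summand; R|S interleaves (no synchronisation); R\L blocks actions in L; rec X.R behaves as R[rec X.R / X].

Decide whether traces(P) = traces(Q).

LTS(P): 4 reachable states
  u0 = a.b.b.0 | =a=> u1
  u1 = b.b.0 | =b=> u2
  u2 = b.0 | =b=> u3
  u3 = 0 | ∅
LTS(Q): 4 reachable states
  v0 = a.a.b.0 | =a=> v1
  v1 = a.b.0 | =a=> v2
  v2 = b.0 | =b=> v3
  v3 = 0 | ∅
Trace ⟨ab⟩ through P, begin at {u0}:
  step 1 (a): {u1}
  step 2 (b): {u2}
  — P admits the full trace.
Trace ⟨ab⟩ through Q, begin at {v0}:
  step 1 (a): {v1}
  step 2 (b): ∅ (Q stuck)

trace-distinct — witness ⟨ab⟩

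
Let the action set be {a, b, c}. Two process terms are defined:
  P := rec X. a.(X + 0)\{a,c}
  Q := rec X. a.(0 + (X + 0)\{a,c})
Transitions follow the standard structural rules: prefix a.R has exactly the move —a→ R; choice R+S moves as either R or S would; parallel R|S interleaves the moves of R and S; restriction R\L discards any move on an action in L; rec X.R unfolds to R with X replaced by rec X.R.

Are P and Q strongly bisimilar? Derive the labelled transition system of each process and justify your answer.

bisimilar

Reachable graph of P (2 states):
  s0 = rec X. a.(X + 0)\{a,c} → -a-> s1
  s1 = ((rec X. a.(X + 0)\{a,c}) + 0)\{a,c} → stopped
Reachable graph of Q (2 states):
  t0 = rec X. a.(0 + (X + 0)\{a,c}) → -a-> t1
  t1 = 0 + ((rec X. a.(0 + (X + 0)\{a,c})) + 0)\{a,c} → stopped
Coarsest stable partition (strong bisimilarity classes):
  B0 = {s0, t0}
  B1 = {s1, t1}
s0 ∈ B0, t0 ∈ B0 → same block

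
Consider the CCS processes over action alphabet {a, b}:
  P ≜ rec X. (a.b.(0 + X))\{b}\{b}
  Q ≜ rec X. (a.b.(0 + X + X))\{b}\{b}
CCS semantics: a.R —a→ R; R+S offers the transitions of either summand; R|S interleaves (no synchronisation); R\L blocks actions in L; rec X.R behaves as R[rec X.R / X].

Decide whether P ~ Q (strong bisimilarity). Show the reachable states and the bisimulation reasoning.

bisimilar

Reachable graph of P (2 states):
  u0 = rec X. (a.b.(0 + X))\{b}\{b} :: —a→ u1
  u1 = (b.(0 + (rec X. (a.b.(0 + X))\{b}\{b})))\{b}\{b} :: ∅
Reachable graph of Q (2 states):
  v0 = rec X. (a.b.(0 + X + X))\{b}\{b} :: —a→ v1
  v1 = (b.(0 + (rec X. (a.b.(0 + X + X))\{b}\{b}) + (rec X. (a.b.(0 + X + X))\{b}\{b})))\{b}\{b} :: ∅
Bisimilarity quotient blocks:
  B0 = {u0, v0}
  B1 = {u1, v1}
u0 ∈ B0, v0 ∈ B0 → same block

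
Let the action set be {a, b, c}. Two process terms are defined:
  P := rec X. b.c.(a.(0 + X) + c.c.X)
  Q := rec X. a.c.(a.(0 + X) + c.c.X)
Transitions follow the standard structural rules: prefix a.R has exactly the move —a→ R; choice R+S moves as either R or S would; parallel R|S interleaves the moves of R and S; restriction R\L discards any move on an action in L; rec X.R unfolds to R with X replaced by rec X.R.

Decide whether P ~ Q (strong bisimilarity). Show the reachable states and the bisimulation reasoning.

NO

LTS(P): 5 reachable states
  p0 = rec X. b.c.(a.(0 + X) + c.c.X) has moves —b→ p1
  p1 = c.(a.(0 + (rec X. b.c.(a.(0 + X) + c.c.X))) + c.c.(rec X. b.c.(a.(0 + X) + c.c.X))) has moves —c→ p2
  p2 = a.(0 + (rec X. b.c.(a.(0 + X) + c.c.X))) + c.c.(rec X. b.c.(a.(0 + X) + c.c.X)) has moves —a→ p3, —c→ p4
  p3 = 0 + (rec X. b.c.(a.(0 + X) + c.c.X)) has moves —b→ p1
  p4 = c.(rec X. b.c.(a.(0 + X) + c.c.X)) has moves —c→ p0
LTS(Q): 5 reachable states
  q0 = rec X. a.c.(a.(0 + X) + c.c.X) has moves —a→ q1
  q1 = c.(a.(0 + (rec X. a.c.(a.(0 + X) + c.c.X))) + c.c.(rec X. a.c.(a.(0 + X) + c.c.X))) has moves —c→ q2
  q2 = a.(0 + (rec X. a.c.(a.(0 + X) + c.c.X))) + c.c.(rec X. a.c.(a.(0 + X) + c.c.X)) has moves —a→ q3, —c→ q4
  q3 = 0 + (rec X. a.c.(a.(0 + X) + c.c.X)) has moves —a→ q1
  q4 = c.(rec X. a.c.(a.(0 + X) + c.c.X)) has moves —c→ q0
Partition-refinement fixed point:
  B0 = {p0, p3}
  B1 = {p1}
  B2 = {p2}
  B3 = {p4}
  B4 = {q0, q3}
  B5 = {q1}
  B6 = {q2}
  B7 = {q4}
p0 ∈ B0, q0 ∈ B4 → different blocks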